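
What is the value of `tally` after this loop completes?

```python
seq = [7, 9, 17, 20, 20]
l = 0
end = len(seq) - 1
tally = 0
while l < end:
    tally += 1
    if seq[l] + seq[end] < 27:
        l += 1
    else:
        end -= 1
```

Steps to find pair summing to 27
`tally` takes the values: 0 → 1 → 2 → 3 → 4

Answer: 4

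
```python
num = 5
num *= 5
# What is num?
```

Trace:
`num = 5` → num = 5
`num *= 5` → num = 25
So num = 25

Answer: 25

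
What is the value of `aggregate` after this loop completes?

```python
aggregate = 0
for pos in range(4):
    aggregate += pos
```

Sum of 0 to 3 = 6
`aggregate` takes the values: 0 → 1 → 3 → 6

Answer: 6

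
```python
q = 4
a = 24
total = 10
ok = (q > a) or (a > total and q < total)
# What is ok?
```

Trace:
`q = 4` → q = 4
`a = 24` → a = 24
`total = 10` → total = 10
`ok = (q > a) or (a > total and q < total)` → ok = True
So ok = True

Answer: True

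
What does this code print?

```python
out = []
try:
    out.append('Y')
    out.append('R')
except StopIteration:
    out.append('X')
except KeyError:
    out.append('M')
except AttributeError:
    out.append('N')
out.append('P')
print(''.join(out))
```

Execution trace: 'Y' (try body) → 'R' (try body, no exception) → 'P' (after the try/except). Output: YRP

Answer: YRP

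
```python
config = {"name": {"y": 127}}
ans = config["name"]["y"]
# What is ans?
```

Trace:
`config = {"name": {"y": 127}}` → config = {'name': {'y': 127}}
`ans = config["name"]["y"]` → ans = 127
So ans = 127

Answer: 127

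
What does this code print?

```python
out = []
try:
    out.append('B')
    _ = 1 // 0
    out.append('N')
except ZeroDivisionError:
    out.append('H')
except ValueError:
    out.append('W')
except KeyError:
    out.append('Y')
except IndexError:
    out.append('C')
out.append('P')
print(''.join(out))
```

Execution trace: 'B' (try body) → 'H' (except ZeroDivisionError) → 'P' (after the try/except). Output: BHP

Answer: BHP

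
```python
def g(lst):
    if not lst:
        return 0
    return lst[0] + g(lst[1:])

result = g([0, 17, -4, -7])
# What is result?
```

0 + 17 + (-4) + (-7) + 0 = 6

Answer: 6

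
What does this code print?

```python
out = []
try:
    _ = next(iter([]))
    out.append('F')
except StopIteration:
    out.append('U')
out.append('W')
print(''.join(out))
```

Execution trace: 'U' (except StopIteration) → 'W' (after the try/except). Output: UW

Answer: UW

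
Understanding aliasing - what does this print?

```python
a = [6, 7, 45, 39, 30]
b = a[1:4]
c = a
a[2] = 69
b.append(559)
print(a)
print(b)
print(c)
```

Key concept: slice vs alias.
Step by step:
`a = [6, 7, 45, 39, 30]` → a = [6, 7, 45, 39, 30]
`b = a[1:4]` → b = [7, 45, 39]
`c = a` → c = [6, 7, 45, 39, 30] (same object as a)
`a[2] = 69` → a = [6, 7, 69, 39, 30] (same object as c); c = [6, 7, 69, 39, 30] (same object as a)
`b.append(559)` → b = [7, 45, 39, 559]
`print(a)` → prints [6, 7, 69, 39, 30]
`print(b)` → prints [7, 45, 39, 559]
`print(c)` → prints [6, 7, 69, 39, 30]

Answer:
[6, 7, 69, 39, 30]
[7, 45, 39, 559]
[6, 7, 69, 39, 30]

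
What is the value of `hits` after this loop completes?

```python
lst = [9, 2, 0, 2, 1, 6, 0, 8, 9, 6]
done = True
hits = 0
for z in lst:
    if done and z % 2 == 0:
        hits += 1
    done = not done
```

Count even values at even positions
`hits` takes the values: 0 → 1 → 2

Answer: 2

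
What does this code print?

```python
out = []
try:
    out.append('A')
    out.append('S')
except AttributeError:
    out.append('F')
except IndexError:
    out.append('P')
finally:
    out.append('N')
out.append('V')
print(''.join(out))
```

Execution trace: 'A' (try body) → 'S' (try body, no exception) → 'N' (finally) → 'V' (after the try/except). Output: ASNV

Answer: ASNV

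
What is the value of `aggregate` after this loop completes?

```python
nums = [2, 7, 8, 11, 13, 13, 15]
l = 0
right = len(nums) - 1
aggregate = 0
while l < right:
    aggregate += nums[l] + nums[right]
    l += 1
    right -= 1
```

Sum of pairs from ends
`aggregate` takes the values: 0 → 17 → 37 → 58

Answer: 58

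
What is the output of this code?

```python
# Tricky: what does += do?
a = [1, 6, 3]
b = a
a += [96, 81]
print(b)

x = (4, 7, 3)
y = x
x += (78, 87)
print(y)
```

Key concept: += behavior differs for mutable vs immutable.
Step by step:
`a = [1, 6, 3]` → a = [1, 6, 3]
`b = a` → b = [1, 6, 3] (same object as a)
`a += [96, 81]` → a = [1, 6, 3, 96, 81] (same object as b); b = [1, 6, 3, 96, 81] (same object as a)
`print(b)` → prints [1, 6, 3, 96, 81]
`x = (4, 7, 3)` → x = (4, 7, 3)
`y = x` → y = (4, 7, 3)
`x += (78, 87)` → x = (4, 7, 3, 78, 87)
`print(y)` → prints (4, 7, 3)

Answer:
[1, 6, 3, 96, 81]
(4, 7, 3)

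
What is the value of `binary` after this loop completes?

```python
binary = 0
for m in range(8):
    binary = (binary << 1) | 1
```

Build 8 consecutive 1-bits: 0b11111111
`binary` takes the values: 0 → 1 → 3 → 7 → 15 → 31 → 63 → 127 → 255

Answer: 255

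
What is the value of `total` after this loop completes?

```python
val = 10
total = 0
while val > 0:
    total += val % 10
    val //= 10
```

Sum digits of 10
`total` takes the values: 0 → 1

Answer: 1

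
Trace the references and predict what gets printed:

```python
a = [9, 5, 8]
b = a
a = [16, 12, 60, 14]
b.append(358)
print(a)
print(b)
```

Key concept: rebinding vs mutation: a is rebound to a new list, b still points at the original.
Step by step:
`a = [9, 5, 8]` → a = [9, 5, 8]
`b = a` → b = [9, 5, 8] (same object as a)
`a = [16, 12, 60, 14]` → a = [16, 12, 60, 14]
`b.append(358)` → b = [9, 5, 8, 358]
`print(a)` → prints [16, 12, 60, 14]
`print(b)` → prints [9, 5, 8, 358]

Answer:
[16, 12, 60, 14]
[9, 5, 8, 358]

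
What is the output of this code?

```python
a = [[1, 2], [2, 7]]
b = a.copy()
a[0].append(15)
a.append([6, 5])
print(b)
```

Key concept: shallow copy with nested lists.
Step by step:
`a = [[1, 2], [2, 7]]` → a = [[1, 2], [2, 7]]
`b = a.copy()` → b = [[1, 2], [2, 7]]
`a[0].append(15)` → a = [[1, 2, 15], [2, 7]]; b = [[1, 2, 15], [2, 7]]
`a.append([6, 5])` → a = [[1, 2, 15], [2, 7], [6, 5]]
`print(b)` → prints [[1, 2, 15], [2, 7]]

Answer: [[1, 2, 15], [2, 7]]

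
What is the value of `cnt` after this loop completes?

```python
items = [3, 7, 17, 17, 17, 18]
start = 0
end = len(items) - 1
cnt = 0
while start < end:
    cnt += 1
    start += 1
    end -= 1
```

Iterations until pointers meet (list length 6)
`cnt` takes the values: 0 → 1 → 2 → 3

Answer: 3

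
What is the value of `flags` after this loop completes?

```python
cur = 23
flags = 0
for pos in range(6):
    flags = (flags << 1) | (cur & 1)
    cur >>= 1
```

Reverse lowest 6 bits of 23
`flags` takes the values: 0 → 1 → 3 → 7 → 14 → 29 → 58

Answer: 58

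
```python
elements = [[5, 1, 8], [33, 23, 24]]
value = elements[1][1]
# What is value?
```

Trace:
`elements = [[5, 1, 8], [33, 23, 24]]` → elements = [[5, 1, 8], [33, 23, 24]]
`value = elements[1][1]` → value = 23
So value = 23

Answer: 23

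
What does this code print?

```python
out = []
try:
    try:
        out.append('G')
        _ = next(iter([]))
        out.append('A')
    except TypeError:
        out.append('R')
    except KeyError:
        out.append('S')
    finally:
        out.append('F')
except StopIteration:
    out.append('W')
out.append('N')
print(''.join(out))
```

Execution trace: 'G' (try body) → 'F' (finally) → 'W' (outer except StopIteration) → 'N' (after the try/except). Output: GFWN

Answer: GFWN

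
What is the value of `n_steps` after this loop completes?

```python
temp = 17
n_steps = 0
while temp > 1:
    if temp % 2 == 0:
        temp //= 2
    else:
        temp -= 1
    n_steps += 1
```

Steps to reduce 17 to 1
`n_steps` takes the values: 0 → 1 → 2 → 3 → 4 → 5

Answer: 5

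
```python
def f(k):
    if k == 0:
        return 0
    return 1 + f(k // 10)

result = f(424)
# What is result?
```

Count of digits of 424: 3

Answer: 3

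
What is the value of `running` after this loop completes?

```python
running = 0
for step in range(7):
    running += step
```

Sum of 0 to 6 = 21
`running` takes the values: 0 → 1 → 3 → 6 → 10 → 15 → 21

Answer: 21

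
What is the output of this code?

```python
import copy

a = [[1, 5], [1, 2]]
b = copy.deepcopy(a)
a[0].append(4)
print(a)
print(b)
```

Key concept: deep copy is fully independent.
Step by step:
`a = [[1, 5], [1, 2]]` → a = [[1, 5], [1, 2]]
`b = copy.deepcopy(a)` → b = [[1, 5], [1, 2]]
`a[0].append(4)` → a = [[1, 5, 4], [1, 2]]
`print(a)` → prints [[1, 5, 4], [1, 2]]
`print(b)` → prints [[1, 5], [1, 2]]

Answer:
[[1, 5, 4], [1, 2]]
[[1, 5], [1, 2]]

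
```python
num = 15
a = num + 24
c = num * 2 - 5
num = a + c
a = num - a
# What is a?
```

Trace:
`num = 15` → num = 15
`a = num + 24` → a = 39
`c = num * 2 - 5` → c = 25
`num = a + c` → num = 64
`a = num - a` → a = 25
So a = 25

Answer: 25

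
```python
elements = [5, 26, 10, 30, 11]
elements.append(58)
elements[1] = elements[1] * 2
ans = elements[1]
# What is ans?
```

Trace:
`elements = [5, 26, 10, 30, 11]` → elements = [5, 26, 10, 30, 11]
`elements.append(58)` → elements = [5, 26, 10, 30, 11, 58]
`elements[1] = elements[1] * 2` → elements = [5, 52, 10, 30, 11, 58]
`ans = elements[1]` → ans = 52
So ans = 52

Answer: 52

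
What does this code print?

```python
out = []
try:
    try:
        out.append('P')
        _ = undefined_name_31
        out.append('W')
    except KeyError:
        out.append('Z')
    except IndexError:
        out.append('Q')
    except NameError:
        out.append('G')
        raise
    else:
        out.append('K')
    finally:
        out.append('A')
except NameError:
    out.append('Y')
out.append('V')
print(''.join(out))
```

Execution trace: 'P' (inner try body) → 'G' (inner except NameError) → 'A' (inner finally) → 'Y' (outer except NameError) → 'V' (after the try/except). Output: PGAYV

Answer: PGAYV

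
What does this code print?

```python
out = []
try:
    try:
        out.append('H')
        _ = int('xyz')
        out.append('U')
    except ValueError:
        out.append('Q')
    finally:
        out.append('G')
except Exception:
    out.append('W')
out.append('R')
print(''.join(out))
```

Execution trace: 'H' (inner try body) → 'Q' (inner except ValueError) → 'G' (inner finally) → 'R' (after the try/except). Output: HQGR

Answer: HQGR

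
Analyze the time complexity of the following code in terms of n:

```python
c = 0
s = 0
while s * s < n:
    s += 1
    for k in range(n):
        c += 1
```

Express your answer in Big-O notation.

Each loop level contributes: √n × n. Multiplying the contributions gives O(n√n).

Answer: O(n√n)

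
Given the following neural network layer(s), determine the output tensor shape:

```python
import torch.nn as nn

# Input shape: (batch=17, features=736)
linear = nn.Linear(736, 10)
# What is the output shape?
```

Input: (17, 736) -> Output: (17, 10)

Answer: (17, 10)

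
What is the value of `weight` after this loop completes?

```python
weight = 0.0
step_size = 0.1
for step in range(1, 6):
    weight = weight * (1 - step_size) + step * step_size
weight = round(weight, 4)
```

Moving average with lr=0.1
`weight` takes the values: 0.0 → 0.1 → 0.29 → 0.561 → 0.9049 → 1.31441 → 1.3144

Answer: 1.3144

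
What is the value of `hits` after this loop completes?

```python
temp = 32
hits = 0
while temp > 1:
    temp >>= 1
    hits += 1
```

Count right shifts until 1
`hits` takes the values: 0 → 1 → 2 → 3 → 4 → 5

Answer: 5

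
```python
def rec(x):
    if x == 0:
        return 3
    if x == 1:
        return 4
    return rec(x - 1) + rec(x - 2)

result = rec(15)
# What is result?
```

Build up from base cases: rec(0)=3, rec(1)=4, rec(2)=7, rec(3)=11, rec(4)=18, rec(5)=29, rec(6)=47, ..., rec(15)=3571

Answer: 3571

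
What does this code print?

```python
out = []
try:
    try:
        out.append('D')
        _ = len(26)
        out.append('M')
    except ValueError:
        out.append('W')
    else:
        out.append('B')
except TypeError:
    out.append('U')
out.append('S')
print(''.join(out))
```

Execution trace: 'D' (try body) → 'U' (outer except TypeError) → 'S' (after the try/except). Output: DUS

Answer: DUS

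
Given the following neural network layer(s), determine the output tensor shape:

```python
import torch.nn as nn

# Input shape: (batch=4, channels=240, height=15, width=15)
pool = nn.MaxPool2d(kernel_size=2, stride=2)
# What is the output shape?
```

Input: (4, 240, 15, 15) -> Output: (4, 240, 7, 7)

Answer: (4, 240, 7, 7)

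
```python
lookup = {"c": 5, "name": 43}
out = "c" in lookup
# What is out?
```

Trace:
`lookup = {"c": 5, "name": 43}` → lookup = {'c': 5, 'name': 43}
`out = "c" in lookup` → out = True
So out = True

Answer: True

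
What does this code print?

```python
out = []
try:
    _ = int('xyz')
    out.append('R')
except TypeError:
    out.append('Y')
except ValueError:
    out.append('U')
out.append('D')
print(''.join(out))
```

Execution trace: 'U' (except ValueError) → 'D' (after the try/except). Output: UD

Answer: UD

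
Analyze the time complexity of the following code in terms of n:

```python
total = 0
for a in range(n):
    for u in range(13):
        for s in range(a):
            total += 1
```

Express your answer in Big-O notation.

Each loop level contributes: n × 1 × n. Multiplying the contributions gives O(n^2).

Answer: O(n^2)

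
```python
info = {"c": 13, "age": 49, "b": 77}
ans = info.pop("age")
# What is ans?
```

Trace:
`info = {"c": 13, "age": 49, "b": 77}` → info = {'c': 13, 'age': 49, 'b': 77}
`ans = info.pop("age")` → info = {'c': 13, 'b': 77}; ans = 49
So ans = 49

Answer: 49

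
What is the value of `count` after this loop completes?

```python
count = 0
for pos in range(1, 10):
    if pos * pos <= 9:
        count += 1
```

Count numbers where pos² ≤ 9
`count` takes the values: 0 → 1 → 2 → 3

Answer: 3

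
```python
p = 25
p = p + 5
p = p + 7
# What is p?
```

Trace:
`p = 25` → p = 25
`p = p + 5` → p = 30
`p = p + 7` → p = 37
So p = 37

Answer: 37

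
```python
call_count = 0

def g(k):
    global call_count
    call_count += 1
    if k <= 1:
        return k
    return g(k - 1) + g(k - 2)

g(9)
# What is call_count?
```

Calls(k) = 1 + Calls(k-1) + Calls(k-2); Calls(0)=Calls(1)=1. For k=9 this gives 109.

Answer: 109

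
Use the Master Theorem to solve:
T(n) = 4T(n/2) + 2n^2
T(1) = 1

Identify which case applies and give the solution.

a=4, b=2, f(n)=2n^2. log_2(4) = 2. Since c=2 = 2, Case 2 applies: T(n) = Θ(n^log_b(a) · log n) = O(n^2 log n).

Answer: O(n^2 log n) - Case 2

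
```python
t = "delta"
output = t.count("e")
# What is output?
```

Trace:
`t = "delta"` → t = 'delta'
`output = t.count("e")` → output = 1
So output = 1

Answer: 1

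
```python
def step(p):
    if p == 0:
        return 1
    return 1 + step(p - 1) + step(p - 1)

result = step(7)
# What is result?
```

step(p) = 1 + 2·step(p-1), step(0)=1. Closed form: (1+1)·2^7 - 1 = 255.

Answer: 255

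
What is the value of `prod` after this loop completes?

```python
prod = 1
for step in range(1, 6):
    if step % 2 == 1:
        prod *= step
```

Product of odd numbers 1 to 5
`prod` takes the values: 1 → 3 → 15

Answer: 15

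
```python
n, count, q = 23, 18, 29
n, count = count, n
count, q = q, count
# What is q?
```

Trace:
`n, count, q = 23, 18, 29` → n = 23; count = 18; q = 29
`n, count = count, n` → n = 18; count = 23
`count, q = q, count` → count = 29; q = 23
So q = 23

Answer: 23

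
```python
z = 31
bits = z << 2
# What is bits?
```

Trace:
`z = 31` → z = 31
`bits = z << 2` → bits = 124
So bits = 124

Answer: 124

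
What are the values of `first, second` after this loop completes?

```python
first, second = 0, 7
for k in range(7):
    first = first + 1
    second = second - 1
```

first goes 0→7, second goes 7→0
`first, second` takes the values: (0, 7) → (1, 7) → (1, 6) → (2, 6) → (2, 5) → (3, 5) → (3, 4) → (4, 4) → (4, 3) → (5, 3) → (5, 2) → (6, 2) → (6, 1) → (7, 1) → (7, 0)

Answer: 7, 0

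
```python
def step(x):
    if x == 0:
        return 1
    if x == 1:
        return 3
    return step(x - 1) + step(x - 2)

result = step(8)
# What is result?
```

Build up from base cases: step(0)=1, step(1)=3, step(2)=4, step(3)=7, step(4)=11, step(5)=18, step(6)=29, ..., step(8)=76

Answer: 76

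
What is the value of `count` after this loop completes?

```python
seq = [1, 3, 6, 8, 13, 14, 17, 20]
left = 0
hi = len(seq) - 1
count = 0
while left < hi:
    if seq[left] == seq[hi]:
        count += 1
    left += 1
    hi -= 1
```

Count matching pairs from ends
`count` takes the values: 0

Answer: 0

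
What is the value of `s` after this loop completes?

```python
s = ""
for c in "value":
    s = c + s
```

Reverse 'value'
`s` takes the values: "" → "v" → "av" → "lav" → "ulav" → "eulav"

Answer: "eulav"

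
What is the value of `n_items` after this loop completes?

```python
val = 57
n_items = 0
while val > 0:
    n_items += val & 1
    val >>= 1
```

Count set bits in 57 (binary: 0b111001)
`n_items` takes the values: 0 → 1 → 2 → 3 → 4

Answer: 4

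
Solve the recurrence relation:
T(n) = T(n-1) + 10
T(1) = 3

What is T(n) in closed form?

Unrolling: T(n) = T(1) + 10·(n-1) = 3 + 10(n-1) = 10n - 7.

Answer: T(n) = 10n - 7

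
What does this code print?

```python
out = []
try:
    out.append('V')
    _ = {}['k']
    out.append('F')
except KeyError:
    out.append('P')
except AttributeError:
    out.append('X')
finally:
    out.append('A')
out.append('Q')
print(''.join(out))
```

Execution trace: 'V' (try body) → 'P' (except KeyError) → 'A' (finally) → 'Q' (after the try/except). Output: VPAQ

Answer: VPAQ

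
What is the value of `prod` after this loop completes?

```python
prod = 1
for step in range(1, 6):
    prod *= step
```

5! = 120
`prod` takes the values: 1 → 2 → 6 → 24 → 120

Answer: 120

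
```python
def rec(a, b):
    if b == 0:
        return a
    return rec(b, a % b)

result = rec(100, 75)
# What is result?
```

rec(100, 75) -> rec(75, 25) -> rec(25, 0) -> 25

Answer: 25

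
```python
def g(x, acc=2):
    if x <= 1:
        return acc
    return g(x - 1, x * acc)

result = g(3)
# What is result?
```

Accumulator trace (n, acc): (3, 2) -> (2, 6) -> (1, 12) -> return 12

Answer: 12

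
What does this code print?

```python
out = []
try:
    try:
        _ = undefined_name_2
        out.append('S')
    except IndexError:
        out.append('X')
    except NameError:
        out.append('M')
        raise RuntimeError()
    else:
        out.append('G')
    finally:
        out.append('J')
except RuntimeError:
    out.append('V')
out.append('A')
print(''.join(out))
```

Execution trace: 'M' (inner except NameError) → 'J' (inner finally) → 'V' (outer except RuntimeError) → 'A' (after the try/except). Output: MJVA

Answer: MJVA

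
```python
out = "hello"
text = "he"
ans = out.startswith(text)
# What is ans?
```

Trace:
`out = "hello"` → out = 'hello'
`text = "he"` → text = 'he'
`ans = out.startswith(text)` → ans = True
So ans = True

Answer: True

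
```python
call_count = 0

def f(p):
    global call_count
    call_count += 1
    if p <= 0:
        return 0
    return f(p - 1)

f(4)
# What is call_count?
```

Linear recursion stepping by 1: 5 calls from p=4 down to ≤0.

Answer: 5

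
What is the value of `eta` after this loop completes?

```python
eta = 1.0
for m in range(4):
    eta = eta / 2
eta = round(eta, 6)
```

Halving LR 4 times: 1 / 2^4
`eta` takes the values: 1.0 → 0.5 → 0.25 → 0.125 → 0.0625

Answer: 0.0625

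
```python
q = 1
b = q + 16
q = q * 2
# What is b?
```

Trace:
`q = 1` → q = 1
`b = q + 16` → b = 17
`q = q * 2` → q = 2
So b = 17

Answer: 17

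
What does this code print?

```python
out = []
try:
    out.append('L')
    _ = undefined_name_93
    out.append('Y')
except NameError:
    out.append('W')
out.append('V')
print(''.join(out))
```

Execution trace: 'L' (try body) → 'W' (except NameError) → 'V' (after the try/except). Output: LWV

Answer: LWV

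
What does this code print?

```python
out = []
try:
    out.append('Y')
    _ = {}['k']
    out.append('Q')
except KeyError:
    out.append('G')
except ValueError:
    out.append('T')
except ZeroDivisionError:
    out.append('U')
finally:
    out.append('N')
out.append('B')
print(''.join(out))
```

Execution trace: 'Y' (try body) → 'G' (except KeyError) → 'N' (finally) → 'B' (after the try/except). Output: YGNB

Answer: YGNB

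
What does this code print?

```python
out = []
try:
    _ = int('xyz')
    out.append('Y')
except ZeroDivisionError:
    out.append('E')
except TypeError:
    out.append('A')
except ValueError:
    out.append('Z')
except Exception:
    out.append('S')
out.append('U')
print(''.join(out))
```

Execution trace: 'Z' (except ValueError) → 'U' (after the try/except). Output: ZU

Answer: ZU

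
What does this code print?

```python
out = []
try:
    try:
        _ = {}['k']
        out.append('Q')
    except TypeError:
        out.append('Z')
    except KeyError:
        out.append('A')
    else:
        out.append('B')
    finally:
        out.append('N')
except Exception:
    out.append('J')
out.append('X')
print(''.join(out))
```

Execution trace: 'A' (inner except KeyError) → 'N' (inner finally) → 'X' (after the try/except). Output: ANX

Answer: ANX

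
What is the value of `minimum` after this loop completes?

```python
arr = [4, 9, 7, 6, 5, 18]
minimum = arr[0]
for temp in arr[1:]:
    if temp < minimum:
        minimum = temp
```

Minimum of [4, 9, 7, 6, 5, 18]
`minimum` takes the values: 4

Answer: 4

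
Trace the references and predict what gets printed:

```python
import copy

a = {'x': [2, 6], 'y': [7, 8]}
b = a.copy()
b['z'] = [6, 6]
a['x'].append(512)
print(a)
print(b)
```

Key concept: shallow copy of dict with mutable values.
Step by step:
`a = {'x': [2, 6], 'y': [7, 8]}` → a = {'x': [2, 6], 'y': [7, 8]}
`b = a.copy()` → b = {'x': [2, 6], 'y': [7, 8]}
`b['z'] = [6, 6]` → b = {'x': [2, 6], 'y': [7, 8], 'z': [6, 6]}
`a['x'].append(512)` → a = {'x': [2, 6, 512], 'y': [7, 8]}; b = {'x': [2, 6, 512], 'y': [7, 8], 'z': [6, 6]}
`print(a)` → prints {'x': [2, 6, 512], 'y': [7, 8]}
`print(b)` → prints {'x': [2, 6, 512], 'y': [7, 8], 'z': [6, 6]}

Answer:
{'x': [2, 6, 512], 'y': [7, 8]}
{'x': [2, 6, 512], 'y': [7, 8], 'z': [6, 6]}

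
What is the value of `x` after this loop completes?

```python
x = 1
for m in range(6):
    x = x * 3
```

Multiply by 3, 6 times: 1 * 3^6 = 729
`x` takes the values: 1 → 3 → 9 → 27 → 81 → 243 → 729

Answer: 729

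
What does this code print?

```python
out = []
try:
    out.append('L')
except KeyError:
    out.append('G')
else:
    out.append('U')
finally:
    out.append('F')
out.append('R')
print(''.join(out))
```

Execution trace: 'L' (try body, no exception) → 'U' (else) → 'F' (finally) → 'R' (after the try/except). Output: LUFR

Answer: LUFR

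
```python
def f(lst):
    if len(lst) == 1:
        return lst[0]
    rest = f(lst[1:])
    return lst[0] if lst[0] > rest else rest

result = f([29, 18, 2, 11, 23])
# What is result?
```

Recursive max over [29, 18, 2, 11, 23] = 29

Answer: 29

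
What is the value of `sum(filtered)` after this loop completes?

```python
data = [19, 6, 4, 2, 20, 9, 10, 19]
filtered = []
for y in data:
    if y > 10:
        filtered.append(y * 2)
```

Sum of doubled values > 10
`filtered` takes the values: [] → [38] → [38, 40] → [38, 40, 38]
So `sum(filtered)` = 116

Answer: 116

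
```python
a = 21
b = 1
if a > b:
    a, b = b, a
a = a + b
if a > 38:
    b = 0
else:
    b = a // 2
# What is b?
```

Trace:
`a = 21` → a = 21
`b = 1` → b = 1
`if a > b: ...` → a > b is True → a = 1; b = 21
`a = a + b` → a = 22
`if a > 38: ...` → a > 38 is False, take else branch → b = 11
So b = 11

Answer: 11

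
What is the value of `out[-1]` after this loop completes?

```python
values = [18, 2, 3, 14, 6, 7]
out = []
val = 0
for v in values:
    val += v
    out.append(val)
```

Cumulative sum ends at 50
`out` takes the values: [] → [18] → [18, 20] → [18, 20, 23] → [18, 20, 23, 37] → [18, 20, 23, 37, 43] → [18, 20, 23, 37, 43, 50]
So `out[-1]` = 50

Answer: 50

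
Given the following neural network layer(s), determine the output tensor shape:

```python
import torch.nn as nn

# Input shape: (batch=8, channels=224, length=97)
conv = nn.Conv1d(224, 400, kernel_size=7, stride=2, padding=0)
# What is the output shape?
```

Input: (8, 224, 97) -> Output: (8, 400, 46)

Answer: (8, 400, 46)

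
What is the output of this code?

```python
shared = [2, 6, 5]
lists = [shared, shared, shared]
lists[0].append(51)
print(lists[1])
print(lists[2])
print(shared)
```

Key concept: list of same reference.
Step by step:
`shared = [2, 6, 5]` → shared = [2, 6, 5]
`lists = [shared, shared, shared]` → lists = [[2, 6, 5], [2, 6, 5], [2, 6, 5]]
`lists[0].append(51)` → shared = [2, 6, 5, 51]; lists = [[2, 6, 5, 51], [2, 6, 5, 51], [2, 6, 5, 51]]
`print(lists[1])` → prints [2, 6, 5, 51]
`print(lists[2])` → prints [2, 6, 5, 51]
`print(shared)` → prints [2, 6, 5, 51]

Answer:
[2, 6, 5, 51]
[2, 6, 5, 51]
[2, 6, 5, 51]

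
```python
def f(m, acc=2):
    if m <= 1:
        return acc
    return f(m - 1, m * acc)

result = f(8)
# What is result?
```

Accumulator trace (n, acc): (8, 2) -> (7, 16) -> (6, 112) -> (5, 672) -> (4, 3360) -> (3, 13440) -> (2, 40320) -> (1, 80640) -> return 80640

Answer: 80640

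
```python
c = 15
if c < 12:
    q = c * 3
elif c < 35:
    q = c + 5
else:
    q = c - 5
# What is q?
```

Trace:
`c = 15` → c = 15
`if c < 12: ...` → c < 12 is False, c < 35 is True → q = 20
So q = 20

Answer: 20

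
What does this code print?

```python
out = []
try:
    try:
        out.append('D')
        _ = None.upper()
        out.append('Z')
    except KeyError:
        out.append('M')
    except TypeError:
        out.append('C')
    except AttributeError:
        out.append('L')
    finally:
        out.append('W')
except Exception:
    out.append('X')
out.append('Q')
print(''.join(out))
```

Execution trace: 'D' (inner try body) → 'L' (inner except AttributeError) → 'W' (inner finally) → 'Q' (after the try/except). Output: DLWQ

Answer: DLWQ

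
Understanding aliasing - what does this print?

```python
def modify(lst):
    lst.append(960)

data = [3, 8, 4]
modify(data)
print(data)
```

Key concept: function modifies passed list.
Step by step:
`data = [3, 8, 4]` → data = [3, 8, 4]
`modify(data)` → data = [3, 8, 4, 960]
`print(data)` → prints [3, 8, 4, 960]

Answer: [3, 8, 4, 960]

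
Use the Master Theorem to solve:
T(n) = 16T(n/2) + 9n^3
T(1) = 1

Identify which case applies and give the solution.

a=16, b=2, f(n)=9n^3. log_2(16) = 4. Since c=3 < 4, Case 1 applies: T(n) = Θ(n^log_b(a)) = O(n^4).

Answer: O(n^4) - Case 1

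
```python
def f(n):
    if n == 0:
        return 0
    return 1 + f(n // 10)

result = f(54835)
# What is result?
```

Count of digits of 54835: 5

Answer: 5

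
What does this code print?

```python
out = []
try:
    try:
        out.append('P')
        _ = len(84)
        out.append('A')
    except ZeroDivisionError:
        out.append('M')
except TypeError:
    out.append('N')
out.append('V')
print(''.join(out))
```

Execution trace: 'P' (try body) → 'N' (outer except TypeError) → 'V' (after the try/except). Output: PNV

Answer: PNV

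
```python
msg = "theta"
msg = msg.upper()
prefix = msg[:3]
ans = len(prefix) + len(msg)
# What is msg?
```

Trace:
`msg = "theta"` → msg = 'theta'
`msg = msg.upper()` → msg = 'THETA'
`prefix = msg[:3]` → prefix = 'THE'
`ans = len(prefix) + len(msg)` → ans = 8
So msg = 'THETA'

Answer: 'THETA'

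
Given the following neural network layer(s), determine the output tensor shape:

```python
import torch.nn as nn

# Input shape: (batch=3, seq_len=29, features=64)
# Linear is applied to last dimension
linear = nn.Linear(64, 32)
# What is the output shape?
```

Input: (3, 29, 64) -> Output: (3, 29, 32)

Answer: (3, 29, 32)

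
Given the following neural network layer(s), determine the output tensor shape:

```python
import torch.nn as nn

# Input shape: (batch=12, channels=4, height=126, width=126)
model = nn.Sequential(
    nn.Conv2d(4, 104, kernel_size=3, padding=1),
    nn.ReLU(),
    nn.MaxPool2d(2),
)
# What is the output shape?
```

Input: (12, 4, 126, 126) -> after Conv2d: (12, 104, 126, 126) -> after ReLU: (12, 104, 126, 126) -> Output: (12, 104, 63, 63)

Answer: (12, 104, 63, 63)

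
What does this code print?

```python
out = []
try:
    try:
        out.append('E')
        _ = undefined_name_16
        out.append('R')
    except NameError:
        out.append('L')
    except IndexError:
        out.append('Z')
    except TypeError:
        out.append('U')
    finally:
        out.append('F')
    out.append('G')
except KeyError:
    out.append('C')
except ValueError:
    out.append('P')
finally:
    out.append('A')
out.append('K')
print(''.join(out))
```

Execution trace: 'E' (inner try body) → 'L' (inner except NameError) → 'F' (inner finally) → 'G' (try body, no exception) → 'A' (finally) → 'K' (after the try/except). Output: ELFGAK

Answer: ELFGAK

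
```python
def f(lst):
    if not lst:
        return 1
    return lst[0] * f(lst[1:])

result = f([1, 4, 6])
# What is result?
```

Product over [1, 4, 6] = 1 * 4 * 6 = 24

Answer: 24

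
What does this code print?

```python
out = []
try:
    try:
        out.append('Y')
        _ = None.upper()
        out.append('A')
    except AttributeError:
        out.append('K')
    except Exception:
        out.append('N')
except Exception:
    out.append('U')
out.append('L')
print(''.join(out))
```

Execution trace: 'Y' (inner try body) → 'K' (inner except AttributeError) → 'L' (after the try/except). Output: YKL

Answer: YKL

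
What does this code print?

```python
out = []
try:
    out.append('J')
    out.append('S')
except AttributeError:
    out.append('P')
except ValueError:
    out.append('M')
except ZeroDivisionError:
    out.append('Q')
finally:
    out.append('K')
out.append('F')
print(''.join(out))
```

Execution trace: 'J' (try body) → 'S' (try body, no exception) → 'K' (finally) → 'F' (after the try/except). Output: JSKF

Answer: JSKF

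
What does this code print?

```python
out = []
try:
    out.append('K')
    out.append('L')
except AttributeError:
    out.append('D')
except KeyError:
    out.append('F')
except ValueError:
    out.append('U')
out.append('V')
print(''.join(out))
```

Execution trace: 'K' (try body) → 'L' (try body, no exception) → 'V' (after the try/except). Output: KLV

Answer: KLV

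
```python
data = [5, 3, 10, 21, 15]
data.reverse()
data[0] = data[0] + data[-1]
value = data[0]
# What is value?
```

Trace:
`data = [5, 3, 10, 21, 15]` → data = [5, 3, 10, 21, 15]
`data.reverse()` → data = [15, 21, 10, 3, 5]
`data[0] = data[0] + data[-1]` → data = [20, 21, 10, 3, 5]
`value = data[0]` → value = 20
So value = 20

Answer: 20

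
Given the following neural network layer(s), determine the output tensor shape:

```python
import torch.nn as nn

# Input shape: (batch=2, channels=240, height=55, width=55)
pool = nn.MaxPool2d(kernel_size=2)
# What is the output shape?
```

Input: (2, 240, 55, 55) -> Output: (2, 240, 27, 27)

Answer: (2, 240, 27, 27)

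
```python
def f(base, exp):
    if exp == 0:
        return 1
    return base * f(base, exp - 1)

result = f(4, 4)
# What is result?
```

f(4, 4) = 4 * 4 * 4 * 4 = 256

Answer: 256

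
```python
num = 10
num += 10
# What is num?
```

Trace:
`num = 10` → num = 10
`num += 10` → num = 20
So num = 20

Answer: 20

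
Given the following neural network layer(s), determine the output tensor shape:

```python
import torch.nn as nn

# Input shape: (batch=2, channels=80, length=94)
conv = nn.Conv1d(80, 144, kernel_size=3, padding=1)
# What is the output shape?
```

Input: (2, 80, 94) -> Output: (2, 144, 94)

Answer: (2, 144, 94)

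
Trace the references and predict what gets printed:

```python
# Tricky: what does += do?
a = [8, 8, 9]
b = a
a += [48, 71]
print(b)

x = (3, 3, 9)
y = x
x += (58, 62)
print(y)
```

Key concept: += behavior differs for mutable vs immutable.
Step by step:
`a = [8, 8, 9]` → a = [8, 8, 9]
`b = a` → b = [8, 8, 9] (same object as a)
`a += [48, 71]` → a = [8, 8, 9, 48, 71] (same object as b); b = [8, 8, 9, 48, 71] (same object as a)
`print(b)` → prints [8, 8, 9, 48, 71]
`x = (3, 3, 9)` → x = (3, 3, 9)
`y = x` → y = (3, 3, 9)
`x += (58, 62)` → x = (3, 3, 9, 58, 62)
`print(y)` → prints (3, 3, 9)

Answer:
[8, 8, 9, 48, 71]
(3, 3, 9)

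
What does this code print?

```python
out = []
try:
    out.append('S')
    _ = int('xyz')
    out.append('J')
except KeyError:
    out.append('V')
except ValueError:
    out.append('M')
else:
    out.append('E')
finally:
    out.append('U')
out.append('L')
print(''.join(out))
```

Execution trace: 'S' (try body) → 'M' (except ValueError) → 'U' (finally) → 'L' (after the try/except). Output: SMUL

Answer: SMUL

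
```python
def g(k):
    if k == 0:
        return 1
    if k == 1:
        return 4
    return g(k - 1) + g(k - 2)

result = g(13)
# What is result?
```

Build up from base cases: g(0)=1, g(1)=4, g(2)=5, g(3)=9, g(4)=14, g(5)=23, g(6)=37, ..., g(13)=1076

Answer: 1076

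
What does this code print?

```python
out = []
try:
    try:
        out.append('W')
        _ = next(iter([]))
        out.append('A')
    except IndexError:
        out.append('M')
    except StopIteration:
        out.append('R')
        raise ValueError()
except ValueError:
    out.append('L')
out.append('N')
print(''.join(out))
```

Execution trace: 'W' (try body) → 'R' (except StopIteration) → 'L' (outer except ValueError) → 'N' (after the try/except). Output: WRLN

Answer: WRLN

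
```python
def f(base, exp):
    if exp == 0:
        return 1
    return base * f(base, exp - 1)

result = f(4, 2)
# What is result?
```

f(4, 2) = 4 * 4 = 16

Answer: 16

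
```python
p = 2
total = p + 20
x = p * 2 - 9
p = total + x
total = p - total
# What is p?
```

Trace:
`p = 2` → p = 2
`total = p + 20` → total = 22
`x = p * 2 - 9` → x = -5
`p = total + x` → p = 17
`total = p - total` → total = -5
So p = 17

Answer: 17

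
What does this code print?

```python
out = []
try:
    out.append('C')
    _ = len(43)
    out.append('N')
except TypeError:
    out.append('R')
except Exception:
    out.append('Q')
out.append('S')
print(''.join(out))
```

Execution trace: 'C' (try body) → 'R' (except TypeError) → 'S' (after the try/except). Output: CRS

Answer: CRS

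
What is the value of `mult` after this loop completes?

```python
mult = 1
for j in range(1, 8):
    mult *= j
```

7! = 5040
`mult` takes the values: 1 → 2 → 6 → 24 → 120 → 720 → 5040

Answer: 5040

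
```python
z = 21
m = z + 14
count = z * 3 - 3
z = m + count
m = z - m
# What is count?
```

Trace:
`z = 21` → z = 21
`m = z + 14` → m = 35
`count = z * 3 - 3` → count = 60
`z = m + count` → z = 95
`m = z - m` → m = 60
So count = 60

Answer: 60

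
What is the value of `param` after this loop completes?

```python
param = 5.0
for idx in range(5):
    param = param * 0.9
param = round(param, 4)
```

Exponential decay: 5.0 * 0.9^5
`param` takes the values: 5.0 → 4.5 → 4.05 → 3.645 → 3.2805 → 2.95245 → 2.9525

Answer: 2.9525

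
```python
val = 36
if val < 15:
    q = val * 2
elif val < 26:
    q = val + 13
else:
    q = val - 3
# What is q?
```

Trace:
`val = 36` → val = 36
`if val < 15: ...` → val < 15 is False, val < 26 is False, take else branch → q = 33
So q = 33

Answer: 33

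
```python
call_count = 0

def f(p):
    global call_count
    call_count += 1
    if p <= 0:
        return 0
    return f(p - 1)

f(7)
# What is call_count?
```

Linear recursion stepping by 1: 8 calls from p=7 down to ≤0.

Answer: 8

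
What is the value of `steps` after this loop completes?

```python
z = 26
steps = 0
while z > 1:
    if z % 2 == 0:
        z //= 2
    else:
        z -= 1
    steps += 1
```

Steps to reduce 26 to 1
`steps` takes the values: 0 → 1 → 2 → 3 → 4 → 5 → 6

Answer: 6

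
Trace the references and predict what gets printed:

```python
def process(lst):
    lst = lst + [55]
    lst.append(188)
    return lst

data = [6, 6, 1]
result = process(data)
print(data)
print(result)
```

Key concept: rebinding parameter vs mutation.
Step by step:
`data = [6, 6, 1]` → data = [6, 6, 1]
`result = process(data)` → result = [6, 6, 1, 55, 188]
`print(data)` → prints [6, 6, 1]
`print(result)` → prints [6, 6, 1, 55, 188]

Answer:
[6, 6, 1]
[6, 6, 1, 55, 188]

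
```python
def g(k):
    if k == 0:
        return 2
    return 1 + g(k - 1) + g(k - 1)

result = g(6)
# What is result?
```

g(k) = 1 + 2·g(k-1), g(0)=2. Closed form: (2+1)·2^6 - 1 = 191.

Answer: 191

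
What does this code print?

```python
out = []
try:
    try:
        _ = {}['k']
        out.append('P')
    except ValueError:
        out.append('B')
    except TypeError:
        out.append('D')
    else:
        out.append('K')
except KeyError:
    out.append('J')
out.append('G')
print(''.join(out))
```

Execution trace: 'J' (outer except KeyError) → 'G' (after the try/except). Output: JG

Answer: JG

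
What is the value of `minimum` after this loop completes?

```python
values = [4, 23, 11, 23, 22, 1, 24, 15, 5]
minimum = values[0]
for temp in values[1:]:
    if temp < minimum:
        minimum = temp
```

Minimum of [4, 23, 11, 23, 22, 1, 24, 15, 5]
`minimum` takes the values: 4 → 1

Answer: 1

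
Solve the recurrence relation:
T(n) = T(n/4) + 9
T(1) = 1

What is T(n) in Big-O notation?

Each step divides n by 4 and adds 9. After log_4(n) steps we reach T(1)=1. So T(n) = 9·log_4(n) + 1 = O(log n).

Answer: O(log n)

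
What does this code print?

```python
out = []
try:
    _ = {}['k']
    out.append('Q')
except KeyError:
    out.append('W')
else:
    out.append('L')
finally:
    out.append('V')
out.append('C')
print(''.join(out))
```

Execution trace: 'W' (except KeyError) → 'V' (finally) → 'C' (after the try/except). Output: WVC

Answer: WVC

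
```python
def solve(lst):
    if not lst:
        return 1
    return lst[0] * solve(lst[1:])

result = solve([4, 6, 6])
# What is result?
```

Product over [4, 6, 6] = 4 * 6 * 6 = 144

Answer: 144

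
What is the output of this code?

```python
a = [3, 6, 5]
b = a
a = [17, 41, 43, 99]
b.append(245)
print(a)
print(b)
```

Key concept: rebinding vs mutation: a is rebound to a new list, b still points at the original.
Step by step:
`a = [3, 6, 5]` → a = [3, 6, 5]
`b = a` → b = [3, 6, 5] (same object as a)
`a = [17, 41, 43, 99]` → a = [17, 41, 43, 99]
`b.append(245)` → b = [3, 6, 5, 245]
`print(a)` → prints [17, 41, 43, 99]
`print(b)` → prints [3, 6, 5, 245]

Answer:
[17, 41, 43, 99]
[3, 6, 5, 245]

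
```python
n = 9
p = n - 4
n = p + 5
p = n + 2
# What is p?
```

Trace:
`n = 9` → n = 9
`p = n - 4` → p = 5
`n = p + 5` → n = 10
`p = n + 2` → p = 12
So p = 12

Answer: 12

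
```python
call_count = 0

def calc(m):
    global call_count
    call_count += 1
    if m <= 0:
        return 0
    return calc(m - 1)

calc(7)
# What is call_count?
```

Linear recursion stepping by 1: 8 calls from m=7 down to ≤0.

Answer: 8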